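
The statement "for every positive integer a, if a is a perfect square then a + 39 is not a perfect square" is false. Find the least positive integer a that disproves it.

a = 25

A counterexample is any positive integer a such that a is a perfect square but a + 39 is a perfect square; we check each in order.
The first 4 eligible values, up to a = 16, all satisfy the conclusion.
a = 25: 25 = 5² and 25 + 39 = 64 = 8².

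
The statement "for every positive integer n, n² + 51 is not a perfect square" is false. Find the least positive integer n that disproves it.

n = 7

Check each positive integer n in order until n² + 51 is a perfect square.
The first 6 eligible values, up to n = 6, all satisfy the conclusion.
n = 7: 7² + 51 = 100 = 10², a perfect square.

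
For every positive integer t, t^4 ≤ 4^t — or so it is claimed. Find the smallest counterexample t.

t = 3

A counterexample is any positive integer t such that t^4 > 4^t; we check each in order.
For t = 1, 2 the conclusion holds.
t = 3: t^4 = 81 and 4^t = 64, so 81 > 64.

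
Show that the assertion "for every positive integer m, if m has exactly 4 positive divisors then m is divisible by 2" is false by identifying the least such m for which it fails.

We need the least positive integer m for which m has exactly 4 positive divisors but m is not divisible by 2.
The first 4 eligible values, up to m = 14, all satisfy the conclusion.
m = 15: τ(15) = 4; 15 mod 2 = 1.

m = 15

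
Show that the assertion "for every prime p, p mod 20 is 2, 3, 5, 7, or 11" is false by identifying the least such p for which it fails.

p = 13

A counterexample is any prime p such that the claim fails; we check each in order.
The first 5 eligible values, up to p = 11, all satisfy the conclusion.
p = 13: 13 mod 20 = 13 — not in {2, 3, 5, 7, 11}.
Thus p = 13 disproves the claim, and no smaller p works.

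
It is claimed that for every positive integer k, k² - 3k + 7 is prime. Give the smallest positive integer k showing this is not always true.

Check each positive integer k in order until k² - 3k + 7 is not prime.
k = 1: k² - 3k + 7 = 5, prime.
k = 2: k² - 3k + 7 = 5, prime.
k = 3: k² - 3k + 7 = 7, prime.
k = 4: k² - 3k + 7 = 11, prime.
k = 5: k² - 3k + 7 = 17, prime.
k = 6: k² - 3k + 7 = 25 = 5 × 5, composite.
Thus k = 6 disproves the claim, and no smaller k works.

k = 6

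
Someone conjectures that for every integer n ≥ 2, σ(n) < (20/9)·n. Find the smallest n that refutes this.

n = 12

Check each integer n ≥ 2 in order until the claim fails.
For n = 2, 3, 4, 5, 6, 7, 8, 9, 10, 11 the conclusion holds.
n = 12: σ(12) = 28; 28 ≥ 80/3.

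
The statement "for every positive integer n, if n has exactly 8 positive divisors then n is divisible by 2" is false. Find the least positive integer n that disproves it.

n = 105

The first 12 eligible values, up to n = 104, all satisfy the conclusion.
n = 105: τ(105) = 8; 105 mod 2 = 1.
Hence n = 105 is a counterexample.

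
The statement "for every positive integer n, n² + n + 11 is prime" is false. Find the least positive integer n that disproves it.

n = 10

For n = 1, 2, 3, 4, 5, 6, 7, 8, 9 the conclusion holds.
n = 10: n² + n + 11 = 121 = 11 × 11, composite.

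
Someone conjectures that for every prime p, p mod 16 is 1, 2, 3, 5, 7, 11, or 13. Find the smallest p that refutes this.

p = 31

A counterexample is any prime p such that the claim fails; we check each in order.
The first 10 eligible values, up to p = 29, all satisfy the conclusion.
p = 31: 31 mod 16 = 15 — not in {1, 2, 3, 5, 7, 11, 13}.
Thus p = 31 disproves the claim, and no smaller p works.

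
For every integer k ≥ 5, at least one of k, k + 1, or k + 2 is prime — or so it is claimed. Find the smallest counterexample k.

k = 8

We need the least integer k ≥ 5 for which k, k + 1, k + 2 are all composite.
k = 5: 5 is prime.
k = 6: 7 is prime.
k = 7: 7 is prime.
k = 8: 8 = 2 × 4; 9 = 3 × 3; 10 = 2 × 5 — all composite.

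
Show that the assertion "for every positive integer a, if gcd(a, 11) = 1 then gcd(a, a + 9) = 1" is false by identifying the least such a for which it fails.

Check each positive integer a in order until gcd(a, 11) = 1 but gcd(a, a + 9) > 1.
For a = 1, 2 the conclusion holds.
a = 3: gcd(3, 12) = 3.

a = 3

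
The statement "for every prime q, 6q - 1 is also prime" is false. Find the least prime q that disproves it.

We need the least prime q for which 6q - 1 is not prime.
q = 2: 6q - 1 = 11, prime.
q = 3: 6q - 1 = 17, prime.
q = 5: 6q - 1 = 29, prime.
q = 7: 6q - 1 = 41, prime.
q = 11: 6q - 1 = 65 = 5 × 13, not prime.

q = 11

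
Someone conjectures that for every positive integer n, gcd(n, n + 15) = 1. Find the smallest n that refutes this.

We need the least positive integer n for which gcd(n, n + 15) > 1.
n = 1: gcd(1, 16) = 1.
n = 2: gcd(2, 17) = 1.
n = 3: gcd(3, 18) = 3.
So n = 3 is the smallest counterexample.

n = 3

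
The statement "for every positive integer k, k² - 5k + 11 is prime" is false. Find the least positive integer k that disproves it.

We need the least positive integer k for which k² - 5k + 11 is not prime.
The first 6 eligible values, up to k = 6, all satisfy the conclusion.
k = 7: k² - 5k + 11 = 25 = 5 × 5, composite.

k = 7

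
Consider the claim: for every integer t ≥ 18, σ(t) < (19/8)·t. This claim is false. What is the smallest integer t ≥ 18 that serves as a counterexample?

t = 24

A counterexample is any integer t ≥ 18 such that the claim fails; we check each in order.
For t = 18, 19, 20, 21, 22, 23 the conclusion holds.
t = 24: σ(24) = 60; 60 ≥ 57.
Hence t = 24 is a counterexample.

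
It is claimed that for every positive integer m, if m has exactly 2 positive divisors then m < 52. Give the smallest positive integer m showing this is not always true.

We need the least positive integer m for which m has exactly 2 positive divisors but the claim fails.
The first 15 eligible values, up to m = 47, all satisfy the conclusion.
m = 53: τ(53) = 2; 53 ≥ 52.
Hence m = 53 is a counterexample.

m = 53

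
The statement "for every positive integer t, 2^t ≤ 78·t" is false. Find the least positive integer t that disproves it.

t = 10

Check each positive integer t in order until 2^t > 78·t.
For t = 1, 2, 3, 4, 5, 6, 7, 8, 9 the conclusion holds.
t = 10: 2^t = 1024 and 78·t = 780, so 1024 > 780.
So t = 10 is the smallest counterexample.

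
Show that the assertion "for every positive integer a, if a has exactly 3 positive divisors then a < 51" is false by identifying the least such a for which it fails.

A counterexample is any positive integer a such that a has exactly 3 positive divisors but the claim fails; we check each in order.
The first 4 eligible values, up to a = 49, all satisfy the conclusion.
a = 121: τ(121) = 3; 121 ≥ 51.
Thus a = 121 disproves the claim, and no smaller a works.

a = 121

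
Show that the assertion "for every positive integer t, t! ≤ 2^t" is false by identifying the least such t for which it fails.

Check each positive integer t in order until t! > 2^t.
For t = 1, 2, 3 the conclusion holds.
t = 4: t! = 24 and 2^t = 16, so 24 > 16.

t = 4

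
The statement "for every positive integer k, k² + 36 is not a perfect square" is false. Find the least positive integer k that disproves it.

k = 8

A counterexample is any positive integer k such that k² + 36 is a perfect square; we check each in order.
For k = 1, 2, 3, 4, 5, 6, 7 the conclusion holds.
k = 8: 8² + 36 = 100 = 10², a perfect square.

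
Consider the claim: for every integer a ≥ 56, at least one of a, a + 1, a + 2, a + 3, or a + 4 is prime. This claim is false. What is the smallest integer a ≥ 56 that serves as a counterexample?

We need the least integer a ≥ 56 for which a, a + 1, a + 2, a + 3, a + 4 are all composite.
The first 6 eligible values, up to a = 61, all satisfy the conclusion.
a = 62: 62 = 2 × 31; 63 = 3 × 21; 64 = 2 × 32; 65 = 5 × 13; 66 = 2 × 33 — all composite.
Thus a = 62 disproves the claim, and no smaller a works.

a = 62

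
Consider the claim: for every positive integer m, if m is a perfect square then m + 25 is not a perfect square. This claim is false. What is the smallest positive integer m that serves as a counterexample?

m = 144

Check each positive integer m in order until m is a perfect square but m + 25 is a perfect square.
For m = 1, 4, 9, 16, …, 81, 100, 121 the conclusion holds.
m = 144: 144 = 12² and 144 + 25 = 169 = 13².
Thus m = 144 disproves the claim, and no smaller m works.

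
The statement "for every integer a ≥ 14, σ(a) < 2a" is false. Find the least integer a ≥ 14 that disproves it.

A counterexample is any integer a ≥ 14 such that the claim fails; we check each in order.
a = 14: σ(14) = 24; 24 < 28.
a = 15: σ(15) = 24; 24 < 30.
a = 16: σ(16) = 31; 31 < 32.
a = 17: σ(17) = 18; 18 < 34.
a = 18: σ(18) = 39; 39 ≥ 36.

a = 18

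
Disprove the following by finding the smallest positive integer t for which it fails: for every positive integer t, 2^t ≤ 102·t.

Check each positive integer t in order until 2^t > 102·t.
The first 9 eligible values, up to t = 9, all satisfy the conclusion.
t = 10: 2^t = 1024 and 102·t = 1020, so 1024 > 1020.

t = 10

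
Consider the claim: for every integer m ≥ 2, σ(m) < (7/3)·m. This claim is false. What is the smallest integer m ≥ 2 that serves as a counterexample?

m = 12

The first 10 eligible values, up to m = 11, all satisfy the conclusion.
m = 12: σ(12) = 28; 28 ≥ 28.
Thus m = 12 disproves the claim, and no smaller m works.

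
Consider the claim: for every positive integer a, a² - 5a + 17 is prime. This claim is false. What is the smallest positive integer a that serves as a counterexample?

A counterexample is any positive integer a such that a² - 5a + 17 is not prime; we check each in order.
For a = 1, 2, 3, 4, …, 10, 11, 12 the conclusion holds.
a = 13: a² - 5a + 17 = 121 = 11 × 11, composite.

a = 13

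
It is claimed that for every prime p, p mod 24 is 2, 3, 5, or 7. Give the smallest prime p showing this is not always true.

Check each prime p in order until the claim fails.
p = 2: 2 mod 24 = 2.
p = 3: 3 mod 24 = 3.
p = 5: 5 mod 24 = 5.
p = 7: 7 mod 24 = 7.
p = 11: 11 mod 24 = 11 — not in {2, 3, 5, 7}.
Thus p = 11 disproves the claim, and no smaller p works.

p = 11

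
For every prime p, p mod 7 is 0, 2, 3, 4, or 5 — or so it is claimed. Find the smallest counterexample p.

p = 13

A counterexample is any prime p such that the claim fails; we check each in order.
For p = 2, 3, 5, 7, 11 the conclusion holds.
p = 13: 13 mod 7 = 6 — not in {0, 2, 3, 4, 5}.
Thus p = 13 disproves the claim, and no smaller p works.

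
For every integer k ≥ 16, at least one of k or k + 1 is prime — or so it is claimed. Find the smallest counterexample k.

k = 20

k = 16: 17 is prime.
k = 17: 17 is prime.
k = 18: 19 is prime.
k = 19: 19 is prime.
k = 20: 20 = 2 × 10; 21 = 3 × 7 — both composite.
So k = 20 is the smallest counterexample.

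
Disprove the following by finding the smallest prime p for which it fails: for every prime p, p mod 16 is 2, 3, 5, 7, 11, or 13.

A counterexample is any prime p such that the claim fails; we check each in order.
The first 6 eligible values, up to p = 13, all satisfy the conclusion.
p = 17: 17 mod 16 = 1 — not in {2, 3, 5, 7, 11, 13}.

p = 17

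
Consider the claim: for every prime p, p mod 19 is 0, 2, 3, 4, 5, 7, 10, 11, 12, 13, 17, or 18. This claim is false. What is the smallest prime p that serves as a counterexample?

p = 47

Check each prime p in order until the claim fails.
The first 14 eligible values, up to p = 43, all satisfy the conclusion.
p = 47: 47 mod 19 = 9 — not in {0, 2, 3, 4, 5, 7, 10, 11, 12, 13, 17, 18}.
So p = 47 is the smallest counterexample.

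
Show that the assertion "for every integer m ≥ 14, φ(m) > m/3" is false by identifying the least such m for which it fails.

We need the least integer m ≥ 14 for which the claim fails.
The first 4 eligible values, up to m = 17, all satisfy the conclusion.
m = 18: φ(18) = 6 and 18/3 = 6, so φ(18) ≤ 18/3.

m = 18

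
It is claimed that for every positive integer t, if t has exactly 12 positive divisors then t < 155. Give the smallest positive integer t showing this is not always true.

For t = 60, 72, 84, 90, 96, 108, 126, 132, 140, 150 the conclusion holds.
t = 156: τ(156) = 12; 156 ≥ 155.
Thus t = 156 disproves the claim, and no smaller t works.

t = 156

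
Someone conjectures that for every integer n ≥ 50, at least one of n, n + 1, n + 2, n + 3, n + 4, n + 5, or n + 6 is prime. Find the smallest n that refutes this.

n = 90

Check each integer n ≥ 50 in order until n, n + 1, n + 2, n + 3, n + 4, n + 5, n + 6 are all composite.
The first 40 eligible values, up to n = 89, all satisfy the conclusion.
n = 90: 90 = 2 × 45; 91 = 7 × 13; 92 = 2 × 46; 93 = 3 × 31; 94 = 2 × 47; 95 = 5 × 19; 96 = 2 × 48 — all composite.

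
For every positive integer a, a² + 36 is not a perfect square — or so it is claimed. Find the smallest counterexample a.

a = 8

Check each positive integer a in order until a² + 36 is a perfect square.
For a = 1, 2, 3, 4, 5, 6, 7 the conclusion holds.
a = 8: 8² + 36 = 100 = 10², a perfect square.
Hence a = 8 is a counterexample.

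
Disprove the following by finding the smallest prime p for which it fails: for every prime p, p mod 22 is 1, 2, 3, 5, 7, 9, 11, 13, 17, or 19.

p = 37

Check each prime p in order until the claim fails.
For p = 2, 3, 5, 7, …, 23, 29, 31 the conclusion holds.
p = 37: 37 mod 22 = 15 — not in {1, 2, 3, 5, 7, 9, 11, 13, 17, 19}.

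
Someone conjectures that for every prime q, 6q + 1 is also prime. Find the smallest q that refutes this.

We need the least prime q for which 6q + 1 is not prime.
The first 7 eligible values, up to q = 17, all satisfy the conclusion.
q = 19: 6q + 1 = 115 = 5 × 23, not prime.
Thus q = 19 disproves the claim, and no smaller q works.

q = 19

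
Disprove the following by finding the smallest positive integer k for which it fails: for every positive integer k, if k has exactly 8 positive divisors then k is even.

Check each positive integer k in order until k has exactly 8 positive divisors but k is odd.
The first 12 eligible values, up to k = 104, all satisfy the conclusion.
k = 105: divisors of 105: 1, 3, 5, 7, 15, 21, 35, 105; 105 is odd.

k = 105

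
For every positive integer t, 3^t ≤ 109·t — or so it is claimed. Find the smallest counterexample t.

t = 6

We need the least positive integer t for which 3^t > 109·t.
t = 1: 3^t = 3 and 109·t = 109, so 3 ≤ 109.
t = 2: 3^t = 9 and 109·t = 218, so 9 ≤ 218.
t = 3: 3^t = 27 and 109·t = 327, so 27 ≤ 327.
t = 4: 3^t = 81 and 109·t = 436, so 81 ≤ 436.
t = 5: 3^t = 243 and 109·t = 545, so 243 ≤ 545.
t = 6: 3^t = 729 and 109·t = 654, so 729 > 654.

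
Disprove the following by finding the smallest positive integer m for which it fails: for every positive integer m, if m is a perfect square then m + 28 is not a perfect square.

m = 36

m = 1: 1 + 28 = 29, not a perfect square.
m = 4: 4 + 28 = 32, not a perfect square.
m = 9: 9 + 28 = 37, not a perfect square.
m = 16: 16 + 28 = 44, not a perfect square.
m = 25: 25 + 28 = 53, not a perfect square.
m = 36: 36 = 6² and 36 + 28 = 64 = 8².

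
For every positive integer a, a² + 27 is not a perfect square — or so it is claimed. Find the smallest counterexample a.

For a = 1, 2 the conclusion holds.
a = 3: 3² + 27 = 36 = 6², a perfect square.
Thus a = 3 disproves the claim, and no smaller a works.

a = 3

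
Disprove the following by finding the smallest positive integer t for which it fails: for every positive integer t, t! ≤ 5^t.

A counterexample is any positive integer t such that t! > 5^t; we check each in order.
The first 11 eligible values, up to t = 11, all satisfy the conclusion.
t = 12: t! = 479001600 and 5^t = 244140625, so 479001600 > 244140625.

t = 12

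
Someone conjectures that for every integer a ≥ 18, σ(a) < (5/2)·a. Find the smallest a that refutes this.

For a = 18, 19, 20, 21, 22, 23 the conclusion holds.
a = 24: σ(24) = 60; 60 ≥ 60.
Thus a = 24 disproves the claim, and no smaller a works.

a = 24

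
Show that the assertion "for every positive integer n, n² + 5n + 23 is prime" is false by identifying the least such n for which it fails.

Check each positive integer n in order until n² + 5n + 23 is not prime.
For n = 1, 2, 3, 4, …, 11, 12, 13 the conclusion holds.
n = 14: n² + 5n + 23 = 289 = 17 × 17, composite.

n = 14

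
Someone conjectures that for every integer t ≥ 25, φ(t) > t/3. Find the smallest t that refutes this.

A counterexample is any integer t ≥ 25 such that the claim fails; we check each in order.
t = 25: φ(25) = 20 and 25/3 = 25/3, so φ(25) > 25/3.
t = 26: φ(26) = 12 and 26/3 = 26/3, so φ(26) > 26/3.
t = 27: φ(27) = 18 and 27/3 = 9, so φ(27) > 27/3.
t = 28: φ(28) = 12 and 28/3 = 28/3, so φ(28) > 28/3.
t = 29: φ(29) = 28 and 29/3 = 29/3, so φ(29) > 29/3.
t = 30: φ(30) = 8 and 30/3 = 10, so φ(30) ≤ 30/3.

t = 30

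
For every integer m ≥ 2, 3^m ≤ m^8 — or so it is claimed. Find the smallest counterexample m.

m = 23

A counterexample is any integer m ≥ 2 such that 3^m > m^8; we check each in order.
For m = 2, 3, 4, 5, …, 20, 21, 22 the conclusion holds.
m = 23: 3^m = 94143178827 and m^8 = 78310985281, so 94143178827 > 78310985281.
So m = 23 is the smallest counterexample.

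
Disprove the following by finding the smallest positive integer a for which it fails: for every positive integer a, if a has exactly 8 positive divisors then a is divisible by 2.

The first 12 eligible values, up to a = 104, all satisfy the conclusion.
a = 105: τ(105) = 8; 105 mod 2 = 1.

a = 105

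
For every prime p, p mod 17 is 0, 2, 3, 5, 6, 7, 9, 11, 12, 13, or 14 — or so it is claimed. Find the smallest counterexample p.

p = 59

Check each prime p in order until the claim fails.
For p = 2, 3, 5, 7, …, 43, 47, 53 the conclusion holds.
p = 59: 59 mod 17 = 8 — not in {0, 2, 3, 5, 6, 7, 9, 11, 12, 13, 14}.
So p = 59 is the smallest counterexample.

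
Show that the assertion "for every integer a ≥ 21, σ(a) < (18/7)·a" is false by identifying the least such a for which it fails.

A counterexample is any integer a ≥ 21 such that the claim fails; we check each in order.
For a = 21, 22, 23, 24, …, 45, 46, 47 the conclusion holds.
a = 48: σ(48) = 124; 124 ≥ 864/7.

a = 48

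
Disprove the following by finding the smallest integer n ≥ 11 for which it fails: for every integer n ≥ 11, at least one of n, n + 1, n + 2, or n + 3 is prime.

n = 24

For n = 11, 12, 13, 14, …, 21, 22, 23 the conclusion holds.
n = 24: 24 = 2 × 12; 25 = 5 × 5; 26 = 2 × 13; 27 = 3 × 9 — all composite.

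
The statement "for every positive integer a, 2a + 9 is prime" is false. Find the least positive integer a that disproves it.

Check each positive integer a in order until 2a + 9 is not prime.
a = 1: 2a + 9 = 11, prime.
a = 2: 2a + 9 = 13, prime.
a = 3: 2a + 9 = 15 = 3 × 5, composite.

a = 3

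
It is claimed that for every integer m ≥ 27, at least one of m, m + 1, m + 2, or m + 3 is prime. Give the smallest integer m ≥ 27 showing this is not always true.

m = 27: 29 is prime.
m = 28: 29 is prime.
m = 29: 29 is prime.
m = 30: 31 is prime.
m = 31: 31 is prime.
m = 32: 32 = 2 × 16; 33 = 3 × 11; 34 = 2 × 17; 35 = 5 × 7 — all composite.
Thus m = 32 disproves the claim, and no smaller m works.

m = 32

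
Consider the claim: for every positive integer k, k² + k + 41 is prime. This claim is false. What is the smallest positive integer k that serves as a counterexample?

k = 40

We need the least positive integer k for which k² + k + 41 is not prime.
The first 39 eligible values, up to k = 39, all satisfy the conclusion.
k = 40: k² + k + 41 = 1681 = 41 × 41, composite.
Hence k = 40 is a counterexample.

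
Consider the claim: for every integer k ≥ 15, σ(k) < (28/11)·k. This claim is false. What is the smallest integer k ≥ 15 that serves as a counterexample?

We need the least integer k ≥ 15 for which the claim fails.
For k = 15, 16, 17, 18, …, 45, 46, 47 the conclusion holds.
k = 48: σ(48) = 124; 124 ≥ 1344/11.
Thus k = 48 disproves the claim, and no smaller k works.

k = 48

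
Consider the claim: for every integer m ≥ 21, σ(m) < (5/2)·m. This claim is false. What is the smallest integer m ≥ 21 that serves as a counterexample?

For m = 21, 22, 23 the conclusion holds.
m = 24: σ(24) = 60; 60 ≥ 60.

m = 24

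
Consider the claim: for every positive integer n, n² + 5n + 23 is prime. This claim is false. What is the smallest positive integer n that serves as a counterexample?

n = 14

A counterexample is any positive integer n such that n² + 5n + 23 is not prime; we check each in order.
The first 13 eligible values, up to n = 13, all satisfy the conclusion.
n = 14: n² + 5n + 23 = 289 = 17 × 17, composite.
So n = 14 is the smallest counterexample.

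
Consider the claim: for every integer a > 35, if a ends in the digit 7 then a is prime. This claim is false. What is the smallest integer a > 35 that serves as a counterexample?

a = 57

A counterexample is any integer a > 35 such that a ends in the digit 7 but a is not prime; we check each in order.
For a = 37, 47 the conclusion holds.
a = 57: 57 ends in 7; 57 = 3 × 19, composite.
Thus a = 57 disproves the claim, and no smaller a works.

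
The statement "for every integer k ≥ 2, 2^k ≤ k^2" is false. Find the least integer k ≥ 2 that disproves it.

k = 5

For k = 2, 3, 4 the conclusion holds.
k = 5: 2^k = 32 and k^2 = 25, so 32 > 25.
Hence k = 5 is a counterexample.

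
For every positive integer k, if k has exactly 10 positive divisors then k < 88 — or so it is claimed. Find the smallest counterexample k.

Check each positive integer k in order until k has exactly 10 positive divisors but the claim fails.
k = 48: τ(48) = 10; 48 < 88.
k = 80: τ(80) = 10; 80 < 88.
k = 112: τ(112) = 10; 112 ≥ 88.

k = 112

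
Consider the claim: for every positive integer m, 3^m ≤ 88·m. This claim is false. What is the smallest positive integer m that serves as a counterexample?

m = 6

Check each positive integer m in order until 3^m > 88·m.
m = 1: 3^m = 3 and 88·m = 88, so 3 ≤ 88.
m = 2: 3^m = 9 and 88·m = 176, so 9 ≤ 176.
m = 3: 3^m = 27 and 88·m = 264, so 27 ≤ 264.
m = 4: 3^m = 81 and 88·m = 352, so 81 ≤ 352.
m = 5: 3^m = 243 and 88·m = 440, so 243 ≤ 440.
m = 6: 3^m = 729 and 88·m = 528, so 729 > 528.
Hence m = 6 is a counterexample.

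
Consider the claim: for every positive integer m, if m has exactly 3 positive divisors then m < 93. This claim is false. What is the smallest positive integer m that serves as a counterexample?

We need the least positive integer m for which m has exactly 3 positive divisors but the claim fails.
For m = 4, 9, 25, 49 the conclusion holds.
m = 121: τ(121) = 3; 121 ≥ 93.
Hence m = 121 is a counterexample.

m = 121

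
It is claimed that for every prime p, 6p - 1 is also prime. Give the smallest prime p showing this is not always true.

p = 11

A counterexample is any prime p such that 6p - 1 is not prime; we check each in order.
p = 2: 6p - 1 = 11, prime.
p = 3: 6p - 1 = 17, prime.
p = 5: 6p - 1 = 29, prime.
p = 7: 6p - 1 = 41, prime.
p = 11: 6p - 1 = 65 = 5 × 13, not prime.
Hence p = 11 is a counterexample.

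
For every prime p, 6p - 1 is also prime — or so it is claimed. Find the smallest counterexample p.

The first 4 eligible values, up to p = 7, all satisfy the conclusion.
p = 11: 6p - 1 = 65 = 5 × 13, not prime.
Thus p = 11 disproves the claim, and no smaller p works.

p = 11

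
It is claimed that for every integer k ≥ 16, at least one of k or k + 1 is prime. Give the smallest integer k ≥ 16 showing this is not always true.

Check each integer k ≥ 16 in order until k, k + 1 are both composite.
For k = 16, 17, 18, 19 the conclusion holds.
k = 20: 20 = 2 × 10; 21 = 3 × 7 — both composite.

k = 20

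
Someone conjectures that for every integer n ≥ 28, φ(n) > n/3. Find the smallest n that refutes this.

For n = 28, 29 the conclusion holds.
n = 30: φ(30) = 8 and 30/3 = 10, so φ(30) ≤ 30/3.
Hence n = 30 is a counterexample.

n = 30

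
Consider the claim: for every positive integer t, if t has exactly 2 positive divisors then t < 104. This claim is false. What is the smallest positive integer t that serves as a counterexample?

t = 107

A counterexample is any positive integer t such that t has exactly 2 positive divisors but the claim fails; we check each in order.
The first 27 eligible values, up to t = 103, all satisfy the conclusion.
t = 107: τ(107) = 2; 107 ≥ 104.
Thus t = 107 disproves the claim, and no smaller t works.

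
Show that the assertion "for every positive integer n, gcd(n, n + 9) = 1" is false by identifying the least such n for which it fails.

We need the least positive integer n for which gcd(n, n + 9) > 1.
For n = 1, 2 the conclusion holds.
n = 3: gcd(3, 12) = 3.
So n = 3 is the smallest counterexample.

n = 3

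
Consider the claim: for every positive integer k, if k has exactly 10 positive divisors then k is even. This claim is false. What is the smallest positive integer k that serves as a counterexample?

k = 405

For k = 48, 80, 112, 162, 176, 208, 272, 304, 368 the conclusion holds.
k = 405: divisors of 405: 10 divisors; 405 is odd.
So k = 405 is the smallest counterexample.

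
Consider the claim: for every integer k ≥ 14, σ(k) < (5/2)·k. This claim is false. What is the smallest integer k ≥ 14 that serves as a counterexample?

We need the least integer k ≥ 14 for which the claim fails.
The first 10 eligible values, up to k = 23, all satisfy the conclusion.
k = 24: σ(24) = 60; 60 ≥ 60.
Hence k = 24 is a counterexample.

k = 24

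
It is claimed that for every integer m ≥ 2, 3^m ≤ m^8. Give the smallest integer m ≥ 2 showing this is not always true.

Check each integer m ≥ 2 in order until 3^m > m^8.
For m = 2, 3, 4, 5, …, 20, 21, 22 the conclusion holds.
m = 23: 3^m = 94143178827 and m^8 = 78310985281, so 94143178827 > 78310985281.
So m = 23 is the smallest counterexample.

m = 23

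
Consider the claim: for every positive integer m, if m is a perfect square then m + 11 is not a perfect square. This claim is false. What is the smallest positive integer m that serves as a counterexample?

m = 25

Check each positive integer m in order until m is a perfect square but m + 11 is a perfect square.
m = 1: 1 + 11 = 12, not a perfect square.
m = 4: 4 + 11 = 15, not a perfect square.
m = 9: 9 + 11 = 20, not a perfect square.
m = 16: 16 + 11 = 27, not a perfect square.
m = 25: 25 = 5² and 25 + 11 = 36 = 6².
Thus m = 25 disproves the claim, and no smaller m works.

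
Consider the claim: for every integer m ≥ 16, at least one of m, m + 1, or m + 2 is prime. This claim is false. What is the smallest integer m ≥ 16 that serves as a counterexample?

A counterexample is any integer m ≥ 16 such that m, m + 1, m + 2 are all composite; we check each in order.
m = 16: 17 is prime.
m = 17: 17 is prime.
m = 18: 19 is prime.
m = 19: 19 is prime.
m = 20: 20 = 2 × 10; 21 = 3 × 7; 22 = 2 × 11 — all composite.
Thus m = 20 disproves the claim, and no smaller m works.

m = 20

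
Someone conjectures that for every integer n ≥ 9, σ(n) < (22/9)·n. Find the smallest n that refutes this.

The first 15 eligible values, up to n = 23, all satisfy the conclusion.
n = 24: σ(24) = 60; 60 ≥ 176/3.

n = 24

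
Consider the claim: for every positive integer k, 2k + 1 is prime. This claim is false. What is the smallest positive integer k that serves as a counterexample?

k = 4

We need the least positive integer k for which 2k + 1 is not prime.
k = 1: 2k + 1 = 3, prime.
k = 2: 2k + 1 = 5, prime.
k = 3: 2k + 1 = 7, prime.
k = 4: 2k + 1 = 9 = 3 × 3, composite.
Hence k = 4 is a counterexample.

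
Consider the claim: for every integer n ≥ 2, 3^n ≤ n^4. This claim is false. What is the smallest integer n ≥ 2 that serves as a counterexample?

n = 8

Check each integer n ≥ 2 in order until 3^n > n^4.
For n = 2, 3, 4, 5, 6, 7 the conclusion holds.
n = 8: 3^n = 6561 and n^4 = 4096, so 6561 > 4096.
Hence n = 8 is a counterexample.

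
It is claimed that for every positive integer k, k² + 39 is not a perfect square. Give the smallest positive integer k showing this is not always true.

k = 1: 1² + 39 = 40, not a perfect square.
k = 2: 2² + 39 = 43, not a perfect square.
k = 3: 3² + 39 = 48, not a perfect square.
k = 4: 4² + 39 = 55, not a perfect square.
k = 5: 5² + 39 = 64 = 8², a perfect square.
Hence k = 5 is a counterexample.

k = 5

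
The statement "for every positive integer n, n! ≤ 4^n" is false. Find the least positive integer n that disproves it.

n = 9

n = 1: n! = 1 and 4^n = 4, so 1 ≤ 4.
n = 2: n! = 2 and 4^n = 16, so 2 ≤ 16.
n = 3: n! = 6 and 4^n = 64, so 6 ≤ 64.
n = 4: n! = 24 and 4^n = 256, so 24 ≤ 256.
n = 5: n! = 120 and 4^n = 1024, so 120 ≤ 1024.
n = 6: n! = 720 and 4^n = 4096, so 720 ≤ 4096.
n = 7: n! = 5040 and 4^n = 16384, so 5040 ≤ 16384.
n = 8: n! = 40320 and 4^n = 65536, so 40320 ≤ 65536.
n = 9: n! = 362880 and 4^n = 262144, so 362880 > 262144.
Thus n = 9 disproves the claim, and no smaller n works.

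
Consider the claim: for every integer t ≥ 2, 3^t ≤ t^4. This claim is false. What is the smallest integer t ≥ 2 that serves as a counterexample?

Check each integer t ≥ 2 in order until 3^t > t^4.
t = 2: 3^t = 9 and t^4 = 16, so 9 ≤ 16.
t = 3: 3^t = 27 and t^4 = 81, so 27 ≤ 81.
t = 4: 3^t = 81 and t^4 = 256, so 81 ≤ 256.
t = 5: 3^t = 243 and t^4 = 625, so 243 ≤ 625.
t = 6: 3^t = 729 and t^4 = 1296, so 729 ≤ 1296.
t = 7: 3^t = 2187 and t^4 = 2401, so 2187 ≤ 2401.
t = 8: 3^t = 6561 and t^4 = 4096, so 6561 > 4096.
Thus t = 8 disproves the claim, and no smaller t works.

t = 8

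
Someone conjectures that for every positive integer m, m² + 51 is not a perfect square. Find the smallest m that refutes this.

Check each positive integer m in order until m² + 51 is a perfect square.
The first 6 eligible values, up to m = 6, all satisfy the conclusion.
m = 7: 7² + 51 = 100 = 10², a perfect square.

m = 7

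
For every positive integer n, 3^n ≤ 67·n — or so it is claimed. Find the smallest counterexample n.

n = 6

Check each positive integer n in order until 3^n > 67·n.
For n = 1, 2, 3, 4, 5 the conclusion holds.
n = 6: 3^n = 729 and 67·n = 402, so 729 > 402.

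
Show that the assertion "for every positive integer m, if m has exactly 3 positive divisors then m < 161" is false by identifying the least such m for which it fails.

m = 169

Check each positive integer m in order until m has exactly 3 positive divisors but the claim fails.
The first 5 eligible values, up to m = 121, all satisfy the conclusion.
m = 169: τ(169) = 3; 169 ≥ 161.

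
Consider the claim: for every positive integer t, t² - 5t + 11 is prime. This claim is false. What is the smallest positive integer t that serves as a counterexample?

Check each positive integer t in order until t² - 5t + 11 is not prime.
t = 1: t² - 5t + 11 = 7, prime.
t = 2: t² - 5t + 11 = 5, prime.
t = 3: t² - 5t + 11 = 5, prime.
t = 4: t² - 5t + 11 = 7, prime.
t = 5: t² - 5t + 11 = 11, prime.
t = 6: t² - 5t + 11 = 17, prime.
t = 7: t² - 5t + 11 = 25 = 5 × 5, composite.
So t = 7 is the smallest counterexample.

t = 7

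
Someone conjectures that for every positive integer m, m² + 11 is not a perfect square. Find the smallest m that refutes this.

m = 5

A counterexample is any positive integer m such that m² + 11 is a perfect square; we check each in order.
m = 1: 1² + 11 = 12, not a perfect square.
m = 2: 2² + 11 = 15, not a perfect square.
m = 3: 3² + 11 = 20, not a perfect square.
m = 4: 4² + 11 = 27, not a perfect square.
m = 5: 5² + 11 = 36 = 6², a perfect square.
So m = 5 is the smallest counterexample.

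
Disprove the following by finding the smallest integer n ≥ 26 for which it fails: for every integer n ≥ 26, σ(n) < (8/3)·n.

Check each integer n ≥ 26 in order until the claim fails.
For n = 26, 27, 28, 29, …, 57, 58, 59 the conclusion holds.
n = 60: σ(60) = 168; 168 ≥ 160.
Thus n = 60 disproves the claim, and no smaller n works.

n = 60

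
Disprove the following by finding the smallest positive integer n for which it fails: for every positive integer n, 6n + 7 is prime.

Check each positive integer n in order until 6n + 7 is not prime.
For n = 1, 2 the conclusion holds.
n = 3: 6n + 7 = 25 = 5 × 5, composite.

n = 3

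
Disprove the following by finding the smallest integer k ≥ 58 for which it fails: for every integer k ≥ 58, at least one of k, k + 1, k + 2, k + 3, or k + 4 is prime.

k = 62

A counterexample is any integer k ≥ 58 such that k, k + 1, k + 2, k + 3, k + 4 are all composite; we check each in order.
The first 4 eligible values, up to k = 61, all satisfy the conclusion.
k = 62: 62 = 2 × 31; 63 = 3 × 21; 64 = 2 × 32; 65 = 5 × 13; 66 = 2 × 33 — all composite.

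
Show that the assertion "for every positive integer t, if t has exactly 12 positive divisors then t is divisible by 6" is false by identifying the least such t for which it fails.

t = 140

For t = 60, 72, 84, 90, 96, 108, 126, 132 the conclusion holds.
t = 140: τ(140) = 12; 140 mod 6 = 2.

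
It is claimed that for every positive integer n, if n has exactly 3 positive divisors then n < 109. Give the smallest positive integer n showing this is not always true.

n = 121

We need the least positive integer n for which n has exactly 3 positive divisors but the claim fails.
n = 4: τ(4) = 3; 4 < 109.
n = 9: τ(9) = 3; 9 < 109.
n = 25: τ(25) = 3; 25 < 109.
n = 49: τ(49) = 3; 49 < 109.
n = 121: τ(121) = 3; 121 ≥ 109.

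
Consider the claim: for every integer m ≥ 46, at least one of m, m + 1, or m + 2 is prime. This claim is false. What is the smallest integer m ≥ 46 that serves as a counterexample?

m = 48

We need the least integer m ≥ 46 for which m, m + 1, m + 2 are all composite.
For m = 46, 47 the conclusion holds.
m = 48: 48 = 2 × 24; 49 = 7 × 7; 50 = 2 × 25 — all composite.
Hence m = 48 is a counterexample.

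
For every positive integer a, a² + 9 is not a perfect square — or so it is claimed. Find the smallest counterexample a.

Check each positive integer a in order until a² + 9 is a perfect square.
a = 1: 1² + 9 = 10, not a perfect square.
a = 2: 2² + 9 = 13, not a perfect square.
a = 3: 3² + 9 = 18, not a perfect square.
a = 4: 4² + 9 = 25 = 5², a perfect square.
Hence a = 4 is a counterexample.

a = 4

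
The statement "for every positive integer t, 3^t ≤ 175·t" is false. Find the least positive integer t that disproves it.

Check each positive integer t in order until 3^t > 175·t.
t = 1: 3^t = 3 and 175·t = 175, so 3 ≤ 175.
t = 2: 3^t = 9 and 175·t = 350, so 9 ≤ 350.
t = 3: 3^t = 27 and 175·t = 525, so 27 ≤ 525.
t = 4: 3^t = 81 and 175·t = 700, so 81 ≤ 700.
t = 5: 3^t = 243 and 175·t = 875, so 243 ≤ 875.
t = 6: 3^t = 729 and 175·t = 1050, so 729 ≤ 1050.
t = 7: 3^t = 2187 and 175·t = 1225, so 2187 > 1225.

t = 7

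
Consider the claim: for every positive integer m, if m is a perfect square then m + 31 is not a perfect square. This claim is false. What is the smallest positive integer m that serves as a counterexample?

A counterexample is any positive integer m such that m is a perfect square but m + 31 is a perfect square; we check each in order.
For m = 1, 4, 9, 16, …, 144, 169, 196 the conclusion holds.
m = 225: 225 = 15² and 225 + 31 = 256 = 16².
So m = 225 is the smallest counterexample.

m = 225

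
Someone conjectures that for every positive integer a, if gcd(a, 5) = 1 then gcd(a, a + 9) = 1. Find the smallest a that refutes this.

a = 3

Check each positive integer a in order until gcd(a, 5) = 1 but gcd(a, a + 9) > 1.
For a = 1, 2 the conclusion holds.
a = 3: gcd(3, 12) = 3.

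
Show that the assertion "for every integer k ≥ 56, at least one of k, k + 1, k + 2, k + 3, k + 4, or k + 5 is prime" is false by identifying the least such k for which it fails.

k = 90

Check each integer k ≥ 56 in order until k, k + 1, k + 2, k + 3, k + 4, k + 5 are all composite.
For k = 56, 57, 58, 59, …, 87, 88, 89 the conclusion holds.
k = 90: 90 = 2 × 45; 91 = 7 × 13; 92 = 2 × 46; 93 = 3 × 31; 94 = 2 × 47; 95 = 5 × 19 — all composite.
Hence k = 90 is a counterexample.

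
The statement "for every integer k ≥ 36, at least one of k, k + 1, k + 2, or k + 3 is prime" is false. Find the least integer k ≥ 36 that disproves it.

For k = 36, 37, 38, 39, …, 45, 46, 47 the conclusion holds.
k = 48: 48 = 2 × 24; 49 = 7 × 7; 50 = 2 × 25; 51 = 3 × 17 — all composite.

k = 48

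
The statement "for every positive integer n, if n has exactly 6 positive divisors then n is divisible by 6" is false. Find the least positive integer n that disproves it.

For n = 12, 18 the conclusion holds.
n = 20: τ(20) = 6; 20 mod 6 = 2.
Thus n = 20 disproves the claim, and no smaller n works.

n = 20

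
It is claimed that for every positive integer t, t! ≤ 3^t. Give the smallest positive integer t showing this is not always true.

t = 7

For t = 1, 2, 3, 4, 5, 6 the conclusion holds.
t = 7: t! = 5040 and 3^t = 2187, so 5040 > 2187.
Thus t = 7 disproves the claim, and no smaller t works.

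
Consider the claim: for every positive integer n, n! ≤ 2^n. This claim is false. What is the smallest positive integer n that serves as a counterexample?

Check each positive integer n in order until n! > 2^n.
For n = 1, 2, 3 the conclusion holds.
n = 4: n! = 24 and 2^n = 16, so 24 > 16.

n = 4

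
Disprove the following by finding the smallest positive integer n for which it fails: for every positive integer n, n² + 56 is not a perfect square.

n = 5

We need the least positive integer n for which n² + 56 is a perfect square.
The first 4 eligible values, up to n = 4, all satisfy the conclusion.
n = 5: 5² + 56 = 81 = 9², a perfect square.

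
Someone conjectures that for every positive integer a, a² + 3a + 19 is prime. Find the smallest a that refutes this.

a = 15

Check each positive integer a in order until a² + 3a + 19 is not prime.
For a = 1, 2, 3, 4, …, 12, 13, 14 the conclusion holds.
a = 15: a² + 3a + 19 = 289 = 17 × 17, composite.
Hence a = 15 is a counterexample.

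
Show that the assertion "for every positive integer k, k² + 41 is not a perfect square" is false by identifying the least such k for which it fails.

k = 20

Check each positive integer k in order until k² + 41 is a perfect square.
For k = 1, 2, 3, 4, …, 17, 18, 19 the conclusion holds.
k = 20: 20² + 41 = 441 = 21², a perfect square.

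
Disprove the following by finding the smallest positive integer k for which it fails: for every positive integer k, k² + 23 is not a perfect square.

k = 11

We need the least positive integer k for which k² + 23 is a perfect square.
For k = 1, 2, 3, 4, 5, 6, 7, 8, 9, 10 the conclusion holds.
k = 11: 11² + 23 = 144 = 12², a perfect square.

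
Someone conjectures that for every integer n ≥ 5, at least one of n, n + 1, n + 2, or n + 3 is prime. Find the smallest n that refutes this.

n = 24

We need the least integer n ≥ 5 for which n, n + 1, n + 2, n + 3 are all composite.
The first 19 eligible values, up to n = 23, all satisfy the conclusion.
n = 24: 24 = 2 × 12; 25 = 5 × 5; 26 = 2 × 13; 27 = 3 × 9 — all composite.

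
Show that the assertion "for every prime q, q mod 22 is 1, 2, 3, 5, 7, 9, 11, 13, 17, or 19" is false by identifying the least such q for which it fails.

We need the least prime q for which the claim fails.
For q = 2, 3, 5, 7, …, 23, 29, 31 the conclusion holds.
q = 37: 37 mod 22 = 15 — not in {1, 2, 3, 5, 7, 9, 11, 13, 17, 19}.
Thus q = 37 disproves the claim, and no smaller q works.

q = 37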